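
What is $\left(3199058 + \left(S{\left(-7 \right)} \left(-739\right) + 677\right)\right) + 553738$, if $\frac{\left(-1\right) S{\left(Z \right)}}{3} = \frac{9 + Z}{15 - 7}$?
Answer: $\frac{15016109}{4} \approx 3.754 \cdot 10^{6}$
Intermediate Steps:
$S{\left(Z \right)} = - \frac{27}{8} - \frac{3 Z}{8}$ ($S{\left(Z \right)} = - 3 \frac{9 + Z}{15 - 7} = - 3 \frac{9 + Z}{8} = - 3 \left(9 + Z\right) \frac{1}{8} = - 3 \left(\frac{9}{8} + \frac{Z}{8}\right) = - \frac{27}{8} - \frac{3 Z}{8}$)
$\left(3199058 + \left(S{\left(-7 \right)} \left(-739\right) + 677\right)\right) + 553738 = \left(3199058 + \left(\left(- \frac{27}{8} - - \frac{21}{8}\right) \left(-739\right) + 677\right)\right) + 553738 = \left(3199058 + \left(\left(- \frac{27}{8} + \frac{21}{8}\right) \left(-739\right) + 677\right)\right) + 553738 = \left(3199058 + \left(\left(- \frac{3}{4}\right) \left(-739\right) + 677\right)\right) + 553738 = \left(3199058 + \left(\frac{2217}{4} + 677\right)\right) + 553738 = \left(3199058 + \frac{4925}{4}\right) + 553738 = \frac{12801157}{4} + 553738 = \frac{15016109}{4}$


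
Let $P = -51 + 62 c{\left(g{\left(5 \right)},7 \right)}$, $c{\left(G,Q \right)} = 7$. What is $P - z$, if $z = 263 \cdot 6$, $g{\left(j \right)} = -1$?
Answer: $-1195$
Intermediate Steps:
$P = 383$ ($P = -51 + 62 \cdot 7 = -51 + 434 = 383$)
$z = 1578$
$P - z = 383 - 1578 = -1195$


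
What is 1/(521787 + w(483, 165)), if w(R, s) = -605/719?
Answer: 719/375164248 ≈ 1.9165e-6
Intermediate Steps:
w(R, s) = -605/719 (w(R, s) = -605*1/719 = -605/719)
1/(521787 + w(483, 165)) = 1/(521787 - 605/719) = 1/(375164248/719) = 719/375164248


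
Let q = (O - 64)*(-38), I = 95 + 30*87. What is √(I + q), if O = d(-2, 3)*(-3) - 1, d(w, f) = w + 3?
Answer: √5289 ≈ 72.725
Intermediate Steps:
I = 2705 (I = 95 + 2610 = 2705)
d(w, f) = 3 + w
O = -4 (O = (3 - 2)*(-3) - 1 = 1*(-3) - 1 = -3 - 1 = -4)
q = 2584 (q = (-4 - 64)*(-38) = -68*(-38) = 2584)
√(I + q) = √(2705 + 2584) = √5289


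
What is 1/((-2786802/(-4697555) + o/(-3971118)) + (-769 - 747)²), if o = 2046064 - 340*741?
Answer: 9327272608245/21436461554896429628 ≈ 4.3511e-7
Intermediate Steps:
o = 1794124 (o = 2046064 - 1*251940 = 2046064 - 251940 = 1794124)
1/((-2786802/(-4697555) + o/(-3971118)) + (-769 - 747)²) = 1/((-2786802/(-4697555) + 1794124/(-3971118)) + (-769 - 747)²) = 1/((-2786802*(-1/4697555) + 1794124*(-1/3971118)) + (-1516)²) = 1/((2786802/4697555 - 897062/1985559) + 2298256) = 1/(1319361708908/9327272608245 + 2298256) = 1/(21436461554896429628/9327272608245) = 9327272608245/21436461554896429628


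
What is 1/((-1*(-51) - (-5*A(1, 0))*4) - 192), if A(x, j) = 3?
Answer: -1/81 ≈ -0.012346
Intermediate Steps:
1/((-1*(-51) - (-5*A(1, 0))*4) - 192) = 1/((-1*(-51) - (-5*3)*4) - 192) = 1/((51 - (-15)*4) - 192) = 1/((51 - 1*(-60)) - 192) = 1/((51 + 60) - 192) = 1/(111 - 192) = 1/(-81) = -1/81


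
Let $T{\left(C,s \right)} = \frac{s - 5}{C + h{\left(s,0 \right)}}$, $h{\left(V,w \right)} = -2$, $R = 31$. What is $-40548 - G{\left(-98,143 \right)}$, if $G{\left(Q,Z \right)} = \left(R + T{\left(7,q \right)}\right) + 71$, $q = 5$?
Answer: $-40650$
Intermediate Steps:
$T{\left(C,s \right)} = \frac{-5 + s}{-2 + C}$ ($T{\left(C,s \right)} = \frac{s - 5}{C - 2} = \frac{-5 + s}{-2 + C}$)
$G{\left(Q,Z \right)} = 102$ ($G{\left(Q,Z \right)} = \left(31 + \frac{-5 + 5}{-2 + 7}\right) + 71 = \left(31 + \frac{1}{5} \cdot 0\right) + 71 = \left(31 + 0\right) + 71 = 31 + 71 = 102$)
$-40548 - G{\left(-98,143 \right)} = -40548 - 102 = -40650$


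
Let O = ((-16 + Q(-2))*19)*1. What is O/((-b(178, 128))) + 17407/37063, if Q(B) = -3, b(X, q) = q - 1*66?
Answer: 1112229/176762 ≈ 6.2922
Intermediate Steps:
b(X, q) = -66 + q (b(X, q) = q - 66 = -66 + q)
O = -361 (O = ((-16 - 3)*19)*1 = -19*19*1 = -361*1 = -361)
O/((-b(178, 128))) + 17407/37063 = -361*(-1/(-66 + 128)) + 17407/37063 = -361/((-1*62)) + 17407*(1/37063) = -361/(-62) + 1339/2851 = -361*(-1/62) + 1339/2851 = 361/62 + 1339/2851 = 1112229/176762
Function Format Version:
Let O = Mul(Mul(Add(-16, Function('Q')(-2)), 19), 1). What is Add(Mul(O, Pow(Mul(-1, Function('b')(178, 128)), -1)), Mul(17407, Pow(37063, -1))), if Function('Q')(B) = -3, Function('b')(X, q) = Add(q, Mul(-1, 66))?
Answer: Rational(1112229, 176762) ≈ 6.2922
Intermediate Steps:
Function('b')(X, q) = Add(-66, q) (Function('b')(X, q) = Add(q, -66) = Add(-66, q))
O = -361 (O = Mul(Mul(Add(-16, -3), 19), 1) = Mul(Mul(-19, 19), 1) = Mul(-361, 1) = -361)
Add(Mul(O, Pow(Mul(-1, Function('b')(178, 128)), -1)), Mul(17407, Pow(37063, -1))) = Add(Mul(-361, Pow(Mul(-1, Add(-66, 128)), -1)), Mul(17407, Pow(37063, -1))) = Add(Mul(-361, Pow(Mul(-1, 62), -1)), Mul(17407, Rational(1, 37063))) = Add(Mul(-361, Pow(-62, -1)), Rational(1339, 2851)) = Add(Mul(-361, Rational(-1, 62)), Rational(1339, 2851)) = Add(Rational(361, 62), Rational(1339, 2851)) = Rational(1112229, 176762)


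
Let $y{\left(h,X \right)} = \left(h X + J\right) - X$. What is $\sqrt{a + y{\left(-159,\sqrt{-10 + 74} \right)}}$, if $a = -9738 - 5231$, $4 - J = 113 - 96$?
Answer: $i \sqrt{16262} \approx 127.52 i$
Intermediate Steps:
$J = -13$ ($J = 4 - \left(113 - 96\right) = 4 - 17 = -13$)
$y{\left(h,X \right)} = -13 - X + X h$ ($y{\left(h,X \right)} = \left(h X - 13\right) - X = \left(X h - 13\right) - X = \left(-13 + X h\right) - X = -13 - X + X h$)
$a = -14969$
$\sqrt{a + y{\left(-159,\sqrt{-10 + 74} \right)}} = \sqrt{-14969 - \left(13 + \sqrt{-10 + 74} - \sqrt{-10 + 74} \left(-159\right)\right)} = \sqrt{-14969 - \left(13 + \sqrt{64} - \sqrt{64} \left(-159\right)\right)} = \sqrt{-14969 - 1293} = \sqrt{-16262} = i \sqrt{16262}$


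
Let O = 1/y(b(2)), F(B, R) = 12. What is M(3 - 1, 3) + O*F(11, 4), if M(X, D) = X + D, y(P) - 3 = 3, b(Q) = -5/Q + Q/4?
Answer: 7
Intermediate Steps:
b(Q) = -5/Q + Q/4 (b(Q) = -5/Q + Q*(¼) = -5/Q + Q/4)
y(P) = 6 (y(P) = 3 + 3 = 6)
M(X, D) = D + X
O = ⅙ (O = 1/6 = ⅙ ≈ 0.16667)
M(3 - 1, 3) + O*F(11, 4) = (3 + (3 - 1)) + (⅙)*12 = (3 + 2) + 2 = 5 + 2 = 7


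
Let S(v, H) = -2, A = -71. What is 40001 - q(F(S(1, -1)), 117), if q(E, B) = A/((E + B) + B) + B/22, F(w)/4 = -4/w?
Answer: 4839513/121 ≈ 39996.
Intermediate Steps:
F(w) = -16/w (F(w) = 4*(-4/w) = -16/w)
q(E, B) = -71/(E + 2*B) + B/22 (q(E, B) = -71/((E + B) + B) + B/22 = -71/((B + E) + B) + B*(1/22) = -71/(E + 2*B) + B/22)
40001 - q(F(S(1, -1)), 117) = 40001 - (-1562 + 2*117² + 117*(-16/(-2)))/(22*(-16/(-2) + 2*117)) = 40001 - (-1562 + 2*13689 + 117*(-16*(-½)))/(22*(-16*(-½) + 234)) = 40001 - (-1562 + 27378 + 117*8)/(22*(8 + 234)) = 40001 - (-1562 + 27378 + 936)/(22*242) = 40001 - 26752/(22*242) = 40001 - 1*608/121 = 40001 - 608/121 = 4839513/121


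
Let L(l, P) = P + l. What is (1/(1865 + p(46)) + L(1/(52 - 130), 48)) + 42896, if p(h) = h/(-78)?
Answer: 121779186157/2835768 ≈ 42944.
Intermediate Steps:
p(h) = -h/78 (p(h) = h*(-1/78) = -h/78)
(1/(1865 + p(46)) + L(1/(52 - 130), 48)) + 42896 = (1/(1865 - 1/78*46) + (48 + 1/(52 - 130))) + 42896 = (1/(1865 - 23/39) + (48 + 1/(-78))) + 42896 = (1/(72712/39) + (48 - 1/78)) + 42896 = (39/72712 + 3743/78) + 42896 = 136082029/2835768 + 42896 = 121779186157/2835768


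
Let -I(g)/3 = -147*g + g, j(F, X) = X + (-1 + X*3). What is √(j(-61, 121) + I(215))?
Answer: 3*√10517 ≈ 307.66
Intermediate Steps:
j(F, X) = -1 + 4*X (j(F, X) = X + (-1 + 3*X) = -1 + 4*X)
I(g) = 438*g (I(g) = -3*(-147*g + g) = -(-438)*g = 438*g)
√(j(-61, 121) + I(215)) = √((-1 + 4*121) + 438*215) = √((-1 + 484) + 94170) = √(483 + 94170) = √94653 = 3*√10517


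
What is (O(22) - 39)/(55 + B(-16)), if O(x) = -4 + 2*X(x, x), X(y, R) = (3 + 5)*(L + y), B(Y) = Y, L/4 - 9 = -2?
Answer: 757/39 ≈ 19.410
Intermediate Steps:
L = 28 (L = 36 + 4*(-2) = 36 - 8 = 28)
X(y, R) = 224 + 8*y (X(y, R) = (3 + 5)*(28 + y) = 8*(28 + y) = 224 + 8*y)
O(x) = 444 + 16*x (O(x) = -4 + 2*(224 + 8*x) = -4 + (448 + 16*x) = 444 + 16*x)
(O(22) - 39)/(55 + B(-16)) = ((444 + 16*22) - 39)/(55 - 16) = ((444 + 352) - 39)/39 = (796 - 39)*(1/39) = 757*(1/39) = 757/39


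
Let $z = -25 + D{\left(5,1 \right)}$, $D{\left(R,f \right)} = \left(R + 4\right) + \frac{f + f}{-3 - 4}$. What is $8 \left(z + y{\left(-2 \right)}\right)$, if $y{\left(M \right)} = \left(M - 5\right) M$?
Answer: $- \frac{128}{7} \approx -18.286$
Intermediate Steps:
$y{\left(M \right)} = M \left(-5 + M\right)$ ($y{\left(M \right)} = \left(-5 + M\right) M = M \left(-5 + M\right)$)
$D{\left(R,f \right)} = 4 + R - \frac{2 f}{7}$ ($D{\left(R,f \right)} = \left(4 + R\right) + \frac{2 f}{-7} = \left(4 + R\right) + 2 f \left(- \frac{1}{7}\right) = \left(4 + R\right) - \frac{2 f}{7} = 4 + R - \frac{2 f}{7}$)
$z = - \frac{114}{7}$ ($z = -25 + \left(4 + 5 - \frac{2}{7}\right) = -25 + \frac{61}{7} = - \frac{114}{7} \approx -16.286$)
$8 \left(z + y{\left(-2 \right)}\right) = 8 \left(- \frac{114}{7} - 2 \left(-5 - 2\right)\right) = 8 \left(- \frac{114}{7} - -14\right) = 8 \left(- \frac{114}{7} + 14\right) = 8 \left(- \frac{16}{7}\right) = - \frac{128}{7}$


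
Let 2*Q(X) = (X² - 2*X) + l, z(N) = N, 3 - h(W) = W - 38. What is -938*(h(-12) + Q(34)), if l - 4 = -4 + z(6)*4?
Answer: -571242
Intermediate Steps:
h(W) = 41 - W (h(W) = 3 - (W - 38) = 3 - (-38 + W) = 3 + (38 - W) = 41 - W)
l = 24 (l = 4 + (-4 + 6*4) = 4 + (-4 + 24) = 4 + 20 = 24)
Q(X) = 12 + X²/2 - X (Q(X) = ((X² - 2*X) + 24)/2 = (24 + X² - 2*X)/2 = 12 + X²/2 - X)
-938*(h(-12) + Q(34)) = -938*((41 - 1*(-12)) + (12 + (½)*34² - 1*34)) = -938*((41 + 12) + (12 + (½)*1156 - 34)) = -938*(53 + (12 + 578 - 34)) = -938*(53 + 556) = -938*609 = -571242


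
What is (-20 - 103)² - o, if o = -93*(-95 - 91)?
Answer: -2169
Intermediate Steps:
o = 17298 (o = -93*(-186) = 17298)
(-20 - 103)² - o = (-20 - 103)² - 1*17298 = (-123)² - 17298 = 15129 - 17298 = -2169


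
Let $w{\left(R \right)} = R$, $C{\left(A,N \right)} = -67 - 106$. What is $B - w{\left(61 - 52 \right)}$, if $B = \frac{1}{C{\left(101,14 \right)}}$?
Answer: $- \frac{1558}{173} \approx -9.0058$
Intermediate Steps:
$C{\left(A,N \right)} = -173$ ($C{\left(A,N \right)} = -67 - 106 = -173$)
$B = - \frac{1}{173}$ ($B = \frac{1}{-173} = - \frac{1}{173} \approx -0.0057803$)
$B - w{\left(61 - 52 \right)} = - \frac{1}{173} - \left(61 - 52\right) = - \frac{1}{173} - 9 = - \frac{1558}{173}$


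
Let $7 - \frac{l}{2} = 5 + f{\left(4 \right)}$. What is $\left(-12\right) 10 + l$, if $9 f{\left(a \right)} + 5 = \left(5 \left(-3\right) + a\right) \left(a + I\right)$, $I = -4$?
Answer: $- \frac{1034}{9} \approx -114.89$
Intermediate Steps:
$f{\left(a \right)} = - \frac{5}{9} + \frac{\left(-15 + a\right) \left(-4 + a\right)}{9}$ ($f{\left(a \right)} = - \frac{5}{9} + \frac{\left(5 \left(-3\right) + a\right) \left(a - 4\right)}{9} = - \frac{5}{9} + \frac{\left(-15 + a\right) \left(-4 + a\right)}{9}$)
$l = \frac{46}{9}$ ($l = 14 - 2 \left(5 + \left(\frac{55}{9} - \frac{76}{9} + \frac{4^{2}}{9}\right)\right) = 14 - 2 \left(5 + \left(\frac{55}{9} - \frac{76}{9} + \frac{1}{9} \cdot 16\right)\right) = 14 - 2 \left(5 + \left(\frac{55}{9} - \frac{76}{9} + \frac{16}{9}\right)\right) = 14 - 2 \left(5 - \frac{5}{9}\right) = 14 - \frac{80}{9} = \frac{46}{9} \approx 5.1111$)
$\left(-12\right) 10 + l = \left(-12\right) 10 + \frac{46}{9} = -120 + \frac{46}{9} = - \frac{1034}{9}$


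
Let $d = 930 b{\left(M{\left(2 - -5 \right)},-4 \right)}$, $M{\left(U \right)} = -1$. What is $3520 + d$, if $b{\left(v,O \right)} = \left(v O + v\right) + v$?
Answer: $5380$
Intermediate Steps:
$b{\left(v,O \right)} = 2 v + O v$ ($b{\left(v,O \right)} = \left(O v + v\right) + v = \left(v + O v\right) + v = 2 v + O v$)
$d = 1860$ ($d = 930 \left(- (2 - 4)\right) = 930 \left(\left(-1\right) \left(-2\right)\right) = 930 \cdot 2 = 1860$)
$3520 + d = 3520 + 1860 = 5380$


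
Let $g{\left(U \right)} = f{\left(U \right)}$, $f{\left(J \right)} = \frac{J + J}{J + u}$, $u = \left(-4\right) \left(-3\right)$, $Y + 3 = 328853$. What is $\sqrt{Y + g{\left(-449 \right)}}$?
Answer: $\frac{2 \sqrt{15700137019}}{437} \approx 573.46$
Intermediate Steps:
$Y = 328850$ ($Y = -3 + 328853 = 328850$)
$u = 12$
$f{\left(J \right)} = \frac{2 J}{12 + J}$ ($f{\left(J \right)} = \frac{J + J}{J + 12} = \frac{2 J}{12 + J}$)
$g{\left(U \right)} = \frac{2 U}{12 + U}$
$\sqrt{Y + g{\left(-449 \right)}} = \sqrt{328850 + 2 \left(-449\right) \frac{1}{12 - 449}} = \sqrt{328850 + 2 \left(-449\right) \frac{1}{-437}} = \sqrt{328850 + 2 \left(-449\right) \left(- \frac{1}{437}\right)} = \sqrt{328850 + \frac{898}{437}} = \sqrt{\frac{143708348}{437}} = \frac{2 \sqrt{15700137019}}{437}$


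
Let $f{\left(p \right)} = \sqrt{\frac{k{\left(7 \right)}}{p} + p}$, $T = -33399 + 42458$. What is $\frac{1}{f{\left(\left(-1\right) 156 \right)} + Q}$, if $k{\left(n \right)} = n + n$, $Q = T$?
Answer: $\frac{706602}{6401119693} - \frac{5 i \sqrt{37986}}{6401119693} \approx 0.00011039 - 1.5224 \cdot 10^{-7} i$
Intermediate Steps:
$T = 9059$
$Q = 9059$
$k{\left(n \right)} = 2 n$
$f{\left(p \right)} = \sqrt{p + \frac{14}{p}}$ ($f{\left(p \right)} = \sqrt{\frac{2 \cdot 7}{p} + p} = \sqrt{\frac{14}{p} + p} = \sqrt{p + \frac{14}{p}}$)
$\frac{1}{f{\left(\left(-1\right) 156 \right)} + Q} = \frac{1}{\sqrt{\left(-1\right) 156 + \frac{14}{\left(-1\right) 156}} + 9059} = \frac{1}{\sqrt{-156 + \frac{14}{-156}} + 9059} = \frac{1}{\sqrt{-156 + 14 \left(- \frac{1}{156}\right)} + 9059} = \frac{1}{\sqrt{-156 - \frac{7}{78}} + 9059} = \frac{1}{\sqrt{- \frac{12175}{78}} + 9059} = \frac{1}{\frac{5 i \sqrt{37986}}{78} + 9059} = \frac{1}{9059 + \frac{5 i \sqrt{37986}}{78}}$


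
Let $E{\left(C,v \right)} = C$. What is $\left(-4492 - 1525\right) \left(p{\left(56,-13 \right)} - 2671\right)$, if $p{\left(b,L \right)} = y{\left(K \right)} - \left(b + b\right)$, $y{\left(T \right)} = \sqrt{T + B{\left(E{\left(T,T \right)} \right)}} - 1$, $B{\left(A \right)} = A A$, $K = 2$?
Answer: $16751328 - 6017 \sqrt{6} \approx 1.6737 \cdot 10^{7}$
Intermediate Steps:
$B{\left(A \right)} = A^{2}$
$y{\left(T \right)} = -1 + \sqrt{T + T^{2}}$ ($y{\left(T \right)} = \sqrt{T + T^{2}} - 1 = -1 + \sqrt{T + T^{2}}$)
$p{\left(b,L \right)} = -1 + \sqrt{6} - 2 b$ ($p{\left(b,L \right)} = \left(-1 + \sqrt{2 \left(1 + 2\right)}\right) - \left(b + b\right) = \left(-1 + \sqrt{2 \cdot 3}\right) - 2 b = \left(-1 + \sqrt{6}\right) - 2 b = -1 + \sqrt{6} - 2 b$)
$\left(-4492 - 1525\right) \left(p{\left(56,-13 \right)} - 2671\right) = \left(-4492 - 1525\right) \left(\left(-1 + \sqrt{6} - 112\right) - 2671\right) = - 6017 \left(\left(-1 + \sqrt{6} - 112\right) - 2671\right) = - 6017 \left(\left(-113 + \sqrt{6}\right) - 2671\right) = - 6017 \left(-2784 + \sqrt{6}\right) = 16751328 - 6017 \sqrt{6}$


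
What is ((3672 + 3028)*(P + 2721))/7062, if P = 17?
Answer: 9172300/3531 ≈ 2597.6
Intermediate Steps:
((3672 + 3028)*(P + 2721))/7062 = ((3672 + 3028)*(17 + 2721))/7062 = (6700*2738)*(1/7062) = 18344600*(1/7062) = 9172300/3531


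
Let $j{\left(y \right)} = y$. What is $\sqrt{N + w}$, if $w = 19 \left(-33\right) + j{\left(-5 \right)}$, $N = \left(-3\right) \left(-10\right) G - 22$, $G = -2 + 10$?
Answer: $3 i \sqrt{46} \approx 20.347 i$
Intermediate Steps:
$G = 8$
$N = 218$ ($N = \left(-3\right) \left(-10\right) 8 - 22 = 30 \cdot 8 - 22 = 240 - 22 = 218$)
$w = -632$ ($w = 19 \left(-33\right) - 5 = -627 - 5 = -632$)
$\sqrt{N + w} = \sqrt{218 - 632} = \sqrt{-414} = 3 i \sqrt{46}$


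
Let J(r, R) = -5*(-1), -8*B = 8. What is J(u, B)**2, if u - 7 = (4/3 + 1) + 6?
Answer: 25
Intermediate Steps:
B = -1 (B = -1/8*8 = -1)
u = 46/3 (u = 7 + ((4/3 + 1) + 6) = 7 + (7/3 + 6) = 7 + 25/3 = 46/3 ≈ 15.333)
J(r, R) = 5
J(u, B)**2 = 5**2 = 25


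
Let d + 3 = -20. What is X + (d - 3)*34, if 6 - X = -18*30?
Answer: -338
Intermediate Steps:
d = -23 (d = -3 - 20 = -23)
X = 546 (X = 6 - (-18)*30 = 6 - 1*(-540) = 6 + 540 = 546)
X + (d - 3)*34 = 546 + (-23 - 3)*34 = 546 - 26*34 = 546 - 884 = -338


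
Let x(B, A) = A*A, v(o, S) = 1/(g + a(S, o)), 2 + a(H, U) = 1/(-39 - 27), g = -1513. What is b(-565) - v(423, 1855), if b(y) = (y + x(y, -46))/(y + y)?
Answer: -155011461/112989830 ≈ -1.3719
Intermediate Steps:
a(H, U) = -133/66 (a(H, U) = -2 + 1/(-39 - 27) = -2 + 1/(-66) = -2 - 1/66 = -133/66)
v(o, S) = -66/99991 (v(o, S) = 1/(-1513 - 133/66) = 1/(-99991/66) = -66/99991)
x(B, A) = A²
b(y) = (2116 + y)/(2*y) (b(y) = (y + (-46)²)/(y + y) = (y + 2116)/((2*y)) = (2116 + y)*(1/(2*y)) = (2116 + y)/(2*y))
b(-565) - v(423, 1855) = (½)*(2116 - 565)/(-565) - 1*(-66/99991) = (½)*(-1/565)*1551 + 66/99991 = -1551/1130 + 66/99991 = -155011461/112989830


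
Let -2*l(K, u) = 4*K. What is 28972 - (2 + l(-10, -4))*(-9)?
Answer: 29170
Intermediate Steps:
l(K, u) = -2*K
28972 - (2 + l(-10, -4))*(-9) = 28972 - (2 - 2*(-10))*(-9) = 28972 - (2 + 20)*(-9) = 28972 - 22*(-9) = 28972 - 1*(-198) = 28972 + 198 = 29170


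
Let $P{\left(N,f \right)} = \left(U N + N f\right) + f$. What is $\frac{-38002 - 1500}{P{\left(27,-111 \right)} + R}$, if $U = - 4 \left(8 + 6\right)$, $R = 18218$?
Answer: $- \frac{19751}{6799} \approx -2.905$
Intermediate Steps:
$U = -56$ ($U = \left(-4\right) 14 = -56$)
$P{\left(N,f \right)} = f - 56 N + N f$ ($P{\left(N,f \right)} = \left(- 56 N + N f\right) + f = f - 56 N + N f$)
$\frac{-38002 - 1500}{P{\left(27,-111 \right)} + R} = \frac{-38002 - 1500}{\left(-111 - 1512 + 27 \left(-111\right)\right) + 18218} = - \frac{39502}{\left(-111 - 1512 - 2997\right) + 18218} = - \frac{39502}{-4620 + 18218} = - \frac{39502}{13598} = \left(-39502\right) \frac{1}{13598} = - \frac{19751}{6799}$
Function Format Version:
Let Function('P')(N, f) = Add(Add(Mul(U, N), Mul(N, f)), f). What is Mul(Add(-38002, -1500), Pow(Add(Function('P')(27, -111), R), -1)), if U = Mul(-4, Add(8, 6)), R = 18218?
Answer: Rational(-19751, 6799) ≈ -2.9050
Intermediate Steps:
U = -56 (U = Mul(-4, 14) = -56)
Function('P')(N, f) = Add(f, Mul(-56, N), Mul(N, f)) (Function('P')(N, f) = Add(Add(Mul(-56, N), Mul(N, f)), f) = Add(f, Mul(-56, N), Mul(N, f)))
Mul(Add(-38002, -1500), Pow(Add(Function('P')(27, -111), R), -1)) = Mul(Add(-38002, -1500), Pow(Add(Add(-111, Mul(-56, 27), Mul(27, -111)), 18218), -1)) = Mul(-39502, Pow(Add(Add(-111, -1512, -2997), 18218), -1)) = Mul(-39502, Pow(Add(-4620, 18218), -1)) = Mul(-39502, Pow(13598, -1)) = Mul(-39502, Rational(1, 13598)) = Rational(-19751, 6799)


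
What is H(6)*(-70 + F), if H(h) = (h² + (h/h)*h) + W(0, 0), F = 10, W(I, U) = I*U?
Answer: -2520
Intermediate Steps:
H(h) = h + h² (H(h) = (h² + (h/h)*h) + 0*0 = (h² + 1*h) + 0 = (h² + h) + 0 = (h + h²) + 0 = h + h²)
H(6)*(-70 + F) = (6*(1 + 6))*(-70 + 10) = (6*7)*(-60) = 42*(-60) = -2520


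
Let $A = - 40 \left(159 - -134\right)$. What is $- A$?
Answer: $11720$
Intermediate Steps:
$A = -11720$ ($A = - 40 \left(159 + 134\right) = \left(-40\right) 293 = -11720$)
$- A = \left(-1\right) \left(-11720\right) = 11720$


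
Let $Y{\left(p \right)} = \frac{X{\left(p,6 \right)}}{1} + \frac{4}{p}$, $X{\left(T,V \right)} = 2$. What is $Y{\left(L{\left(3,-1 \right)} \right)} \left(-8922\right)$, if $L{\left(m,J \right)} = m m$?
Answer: $- \frac{65428}{3} \approx -21809.0$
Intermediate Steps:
$L{\left(m,J \right)} = m^{2}$
$Y{\left(p \right)} = 2 + \frac{4}{p}$ ($Y{\left(p \right)} = \frac{2}{1} + \frac{4}{p} = 2 \cdot 1 + \frac{4}{p} = 2 + \frac{4}{p}$)
$Y{\left(L{\left(3,-1 \right)} \right)} \left(-8922\right) = \left(2 + \frac{4}{3^{2}}\right) \left(-8922\right) = \left(2 + \frac{4}{9}\right) \left(-8922\right) = \frac{22}{9} \left(-8922\right) = - \frac{65428}{3}$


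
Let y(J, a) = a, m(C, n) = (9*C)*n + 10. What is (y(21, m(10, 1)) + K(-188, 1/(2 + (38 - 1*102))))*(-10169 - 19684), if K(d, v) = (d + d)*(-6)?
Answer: -70333668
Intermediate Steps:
m(C, n) = 10 + 9*C*n (m(C, n) = 9*C*n + 10 = 10 + 9*C*n)
K(d, v) = -12*d (K(d, v) = (2*d)*(-6) = -12*d)
(y(21, m(10, 1)) + K(-188, 1/(2 + (38 - 1*102))))*(-10169 - 19684) = ((10 + 9*10*1) - 12*(-188))*(-10169 - 19684) = ((10 + 90) + 2256)*(-29853) = (100 + 2256)*(-29853) = 2356*(-29853) = -70333668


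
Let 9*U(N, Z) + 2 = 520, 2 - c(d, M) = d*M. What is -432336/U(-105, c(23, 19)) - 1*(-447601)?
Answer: 113983147/259 ≈ 4.4009e+5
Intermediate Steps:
c(d, M) = 2 - M*d (c(d, M) = 2 - d*M = 2 - M*d)
U(N, Z) = 518/9 (U(N, Z) = -2/9 + (1/9)*520 = -2/9 + 520/9 = 518/9)
-432336/U(-105, c(23, 19)) - 1*(-447601) = -432336/518/9 - 1*(-447601) = -432336*9/518 + 447601 = -1945512/259 + 447601 = 113983147/259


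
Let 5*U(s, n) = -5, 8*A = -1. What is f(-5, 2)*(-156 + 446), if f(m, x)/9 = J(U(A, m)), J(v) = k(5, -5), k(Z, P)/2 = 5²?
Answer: 130500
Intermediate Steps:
A = -⅛ (A = (⅛)*(-1) = -⅛ ≈ -0.12500)
U(s, n) = -1 (U(s, n) = (⅕)*(-5) = -1)
k(Z, P) = 50 (k(Z, P) = 2*5² = 2*25 = 50)
J(v) = 50
f(m, x) = 450 (f(m, x) = 9*50 = 450)
f(-5, 2)*(-156 + 446) = 450*(-156 + 446) = 450*290 = 130500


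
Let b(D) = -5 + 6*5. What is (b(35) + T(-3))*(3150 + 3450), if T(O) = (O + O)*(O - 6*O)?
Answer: -429000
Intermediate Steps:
T(O) = -10*O² (T(O) = (2*O)*(-5*O) = -10*O²)
b(D) = 25 (b(D) = -5 + 30 = 25)
(b(35) + T(-3))*(3150 + 3450) = (25 - 10*(-3)²)*(3150 + 3450) = (25 - 10*9)*6600 = (25 - 90)*6600 = -65*6600 = -429000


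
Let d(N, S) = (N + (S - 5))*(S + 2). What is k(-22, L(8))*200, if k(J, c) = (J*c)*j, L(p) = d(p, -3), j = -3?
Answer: 0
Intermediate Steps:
d(N, S) = (2 + S)*(-5 + N + S) (d(N, S) = (N + (-5 + S))*(2 + S) = (-5 + N + S)*(2 + S) = (2 + S)*(-5 + N + S))
L(p) = 8 - p (L(p) = -10 + (-3)**2 - 3*(-3) + 2*p + p*(-3) = -10 + 9 + 9 + 2*p - 3*p = 8 - p)
k(J, c) = -3*J*c (k(J, c) = (J*c)*(-3) = -3*J*c)
k(-22, L(8))*200 = -3*(-22)*(8 - 1*8)*200 = -3*(-22)*(8 - 8)*200 = -3*(-22)*0*200 = 0*200 = 0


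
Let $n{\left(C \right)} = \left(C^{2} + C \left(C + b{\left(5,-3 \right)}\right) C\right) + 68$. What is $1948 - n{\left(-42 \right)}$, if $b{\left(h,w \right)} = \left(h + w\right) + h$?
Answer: $61856$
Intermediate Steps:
$b{\left(h,w \right)} = w + 2 h$
$n{\left(C \right)} = 68 + C^{2} + C^{2} \left(7 + C\right)$ ($n{\left(C \right)} = \left(C^{2} + C \left(C + \left(-3 + 2 \cdot 5\right)\right) C\right) + 68 = \left(C^{2} + C \left(C + \left(-3 + 10\right)\right) C\right) + 68 = \left(C^{2} + C \left(C + 7\right) C\right) + 68 = \left(C^{2} + C \left(7 + C\right) C\right) + 68 = \left(C^{2} + C^{2} \left(7 + C\right)\right) + 68 = 68 + C^{2} + C^{2} \left(7 + C\right)$)
$1948 - n{\left(-42 \right)} = 1948 - \left(68 + \left(-42\right)^{3} + 8 \left(-42\right)^{2}\right) = 1948 - \left(68 - 74088 + 8 \cdot 1764\right) = 1948 - \left(68 - 74088 + 14112\right) = 1948 - -59908 = 1948 + 59908 = 61856$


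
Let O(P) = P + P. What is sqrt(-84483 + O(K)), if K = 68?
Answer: I*sqrt(84347) ≈ 290.43*I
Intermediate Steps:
O(P) = 2*P
sqrt(-84483 + O(K)) = sqrt(-84483 + 2*68) = sqrt(-84483 + 136) = sqrt(-84347) = I*sqrt(84347)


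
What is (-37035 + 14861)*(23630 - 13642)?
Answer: -221473912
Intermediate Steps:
(-37035 + 14861)*(23630 - 13642) = -22174*9988 = -221473912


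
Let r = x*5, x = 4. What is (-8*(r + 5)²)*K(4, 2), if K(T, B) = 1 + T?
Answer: -25000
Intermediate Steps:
r = 20 (r = 4*5 = 20)
(-8*(r + 5)²)*K(4, 2) = (-8*(20 + 5)²)*(1 + 4) = -8*25²*5 = -8*625*5 = -5000*5 = -25000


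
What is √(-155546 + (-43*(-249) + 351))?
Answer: 2*I*√36122 ≈ 380.12*I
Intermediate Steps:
√(-155546 + (-43*(-249) + 351)) = √(-155546 + (10707 + 351)) = √(-155546 + 11058) = √(-144488) = 2*I*√36122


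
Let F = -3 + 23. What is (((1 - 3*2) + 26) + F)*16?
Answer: 656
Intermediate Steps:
F = 20
(((1 - 3*2) + 26) + F)*16 = (((1 - 3*2) + 26) + 20)*16 = (((1 - 6) + 26) + 20)*16 = ((-5 + 26) + 20)*16 = (21 + 20)*16 = 41*16 = 656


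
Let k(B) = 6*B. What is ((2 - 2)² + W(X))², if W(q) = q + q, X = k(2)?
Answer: 576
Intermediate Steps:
X = 12 (X = 6*2 = 12)
W(q) = 2*q
((2 - 2)² + W(X))² = ((2 - 2)² + 2*12)² = (0² + 24)² = (0 + 24)² = 24² = 576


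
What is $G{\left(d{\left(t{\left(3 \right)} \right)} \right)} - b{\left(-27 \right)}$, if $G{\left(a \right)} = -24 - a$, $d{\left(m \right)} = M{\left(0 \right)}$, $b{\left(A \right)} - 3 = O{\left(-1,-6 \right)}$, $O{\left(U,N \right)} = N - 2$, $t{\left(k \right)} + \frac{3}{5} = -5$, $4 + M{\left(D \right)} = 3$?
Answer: $-18$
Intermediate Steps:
$M{\left(D \right)} = -1$ ($M{\left(D \right)} = -4 + 3 = -1$)
$t{\left(k \right)} = - \frac{28}{5}$ ($t{\left(k \right)} = - \frac{3}{5} - 5 = - \frac{28}{5}$)
$O{\left(U,N \right)} = -2 + N$
$b{\left(A \right)} = -5$ ($b{\left(A \right)} = 3 - 8 = -5$)
$d{\left(m \right)} = -1$
$G{\left(d{\left(t{\left(3 \right)} \right)} \right)} - b{\left(-27 \right)} = \left(-24 - -1\right) - -5 = \left(-24 + 1\right) + 5 = -23 + 5 = -18$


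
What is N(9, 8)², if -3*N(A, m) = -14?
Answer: 196/9 ≈ 21.778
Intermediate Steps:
N(A, m) = 14/3 (N(A, m) = -⅓*(-14) = 14/3)
N(9, 8)² = (14/3)² = 196/9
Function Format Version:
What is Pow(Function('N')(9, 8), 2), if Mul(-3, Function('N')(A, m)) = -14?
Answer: Rational(196, 9) ≈ 21.778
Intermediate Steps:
Function('N')(A, m) = Rational(14, 3) (Function('N')(A, m) = Mul(Rational(-1, 3), -14) = Rational(14, 3))
Pow(Function('N')(9, 8), 2) = Pow(Rational(14, 3), 2) = Rational(196, 9)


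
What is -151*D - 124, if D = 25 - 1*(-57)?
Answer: -12506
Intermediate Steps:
D = 82 (D = 25 + 57 = 82)
-151*D - 124 = -151*82 - 124 = -12382 - 124 = -12506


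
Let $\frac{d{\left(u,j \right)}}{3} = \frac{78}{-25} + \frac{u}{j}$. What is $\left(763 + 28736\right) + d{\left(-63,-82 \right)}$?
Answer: $\frac{60458487}{2050} \approx 29492.0$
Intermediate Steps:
$d{\left(u,j \right)} = - \frac{234}{25} + \frac{3 u}{j}$ ($d{\left(u,j \right)} = 3 \left(\frac{78}{-25} + \frac{u}{j}\right) = 3 \left(78 \left(- \frac{1}{25}\right) + \frac{u}{j}\right) = 3 \left(- \frac{78}{25} + \frac{u}{j}\right) = - \frac{234}{25} + \frac{3 u}{j}$)
$\left(763 + 28736\right) + d{\left(-63,-82 \right)} = \left(763 + 28736\right) - \left(\frac{234}{25} + \frac{189}{-82}\right) = 29499 - \left(\frac{234}{25} + 189 \left(- \frac{1}{82}\right)\right) = 29499 + \left(- \frac{234}{25} + \frac{189}{82}\right) = 29499 - \frac{14463}{2050} = \frac{60458487}{2050}$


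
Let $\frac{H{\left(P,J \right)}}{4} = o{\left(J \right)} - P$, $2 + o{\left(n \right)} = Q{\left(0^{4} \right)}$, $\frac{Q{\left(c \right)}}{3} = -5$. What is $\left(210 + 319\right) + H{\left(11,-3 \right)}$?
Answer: $417$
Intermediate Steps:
$Q{\left(c \right)} = -15$ ($Q{\left(c \right)} = 3 \left(-5\right) = -15$)
$o{\left(n \right)} = -17$ ($o{\left(n \right)} = -2 - 15 = -17$)
$H{\left(P,J \right)} = -68 - 4 P$ ($H{\left(P,J \right)} = 4 \left(-17 - P\right) = -68 - 4 P$)
$\left(210 + 319\right) + H{\left(11,-3 \right)} = \left(210 + 319\right) - 112 = 529 - 112 = 417$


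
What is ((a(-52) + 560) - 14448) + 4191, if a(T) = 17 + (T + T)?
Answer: -9784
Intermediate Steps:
a(T) = 17 + 2*T
((a(-52) + 560) - 14448) + 4191 = (((17 + 2*(-52)) + 560) - 14448) + 4191 = (((17 - 104) + 560) - 14448) + 4191 = ((-87 + 560) - 14448) + 4191 = (473 - 14448) + 4191 = -13975 + 4191 = -9784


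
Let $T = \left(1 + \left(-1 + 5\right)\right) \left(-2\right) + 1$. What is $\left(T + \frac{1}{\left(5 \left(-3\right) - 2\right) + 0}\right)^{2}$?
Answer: $\frac{23716}{289} \approx 82.062$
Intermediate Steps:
$T = -9$ ($T = \left(1 + 4\right) \left(-2\right) + 1 = 5 \left(-2\right) + 1 = -10 + 1 = -9$)
$\left(T + \frac{1}{\left(5 \left(-3\right) - 2\right) + 0}\right)^{2} = \left(-9 + \frac{1}{\left(5 \left(-3\right) - 2\right) + 0}\right)^{2} = \left(-9 + \frac{1}{\left(-15 - 2\right) + 0}\right)^{2} = \left(-9 + \frac{1}{-17 + 0}\right)^{2} = \left(-9 + \frac{1}{-17}\right)^{2} = \left(-9 - \frac{1}{17}\right)^{2} = \left(- \frac{154}{17}\right)^{2} = \frac{23716}{289}$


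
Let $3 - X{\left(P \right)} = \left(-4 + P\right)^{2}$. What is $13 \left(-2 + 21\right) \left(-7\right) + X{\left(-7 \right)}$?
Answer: $-1847$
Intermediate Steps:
$X{\left(P \right)} = 3 - \left(-4 + P\right)^{2}$
$13 \left(-2 + 21\right) \left(-7\right) + X{\left(-7 \right)} = 13 \left(-2 + 21\right) \left(-7\right) + \left(3 - \left(-4 - 7\right)^{2}\right) = 13 \cdot 19 \left(-7\right) + \left(3 - \left(-11\right)^{2}\right) = 247 \left(-7\right) + \left(3 - 121\right) = -1729 + \left(3 - 121\right) = -1729 - 118 = -1847$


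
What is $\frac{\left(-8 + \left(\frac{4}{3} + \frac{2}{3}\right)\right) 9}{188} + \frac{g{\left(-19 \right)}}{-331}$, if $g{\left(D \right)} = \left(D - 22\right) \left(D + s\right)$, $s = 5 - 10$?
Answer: $- \frac{101433}{31114} \approx -3.26$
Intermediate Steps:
$s = -5$
$g{\left(D \right)} = \left(-22 + D\right) \left(-5 + D\right)$ ($g{\left(D \right)} = \left(D - 22\right) \left(D - 5\right) = \left(-22 + D\right) \left(-5 + D\right)$)
$\frac{\left(-8 + \left(\frac{4}{3} + \frac{2}{3}\right)\right) 9}{188} + \frac{g{\left(-19 \right)}}{-331} = \frac{\left(-8 + \left(\frac{4}{3} + \frac{2}{3}\right)\right) 9}{188} + \frac{110 + \left(-19\right)^{2} - -513}{-331} = \left(-8 + \left(4 \cdot \frac{1}{3} + 2 \cdot \frac{1}{3}\right)\right) 9 \cdot \frac{1}{188} + \left(110 + 361 + 513\right) \left(- \frac{1}{331}\right) = \left(-8 + \left(\frac{4}{3} + \frac{2}{3}\right)\right) 9 \cdot \frac{1}{188} + 984 \left(- \frac{1}{331}\right) = \left(-8 + 2\right) 9 \cdot \frac{1}{188} - \frac{984}{331} = \left(-6\right) 9 \cdot \frac{1}{188} - \frac{984}{331} = \left(-54\right) \frac{1}{188} - \frac{984}{331} = - \frac{27}{94} - \frac{984}{331} = - \frac{101433}{31114}$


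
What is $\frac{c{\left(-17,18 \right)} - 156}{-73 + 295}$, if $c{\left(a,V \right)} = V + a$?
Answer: $- \frac{155}{222} \approx -0.6982$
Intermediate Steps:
$\frac{c{\left(-17,18 \right)} - 156}{-73 + 295} = \frac{\left(18 - 17\right) - 156}{-73 + 295} = \frac{1 - 156}{222} = \left(-155\right) \frac{1}{222} = - \frac{155}{222}$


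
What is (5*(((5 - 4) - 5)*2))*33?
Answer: -1320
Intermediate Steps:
(5*(((5 - 4) - 5)*2))*33 = (5*((1 - 5)*2))*33 = (5*(-4*2))*33 = (5*(-8))*33 = -40*33 = -1320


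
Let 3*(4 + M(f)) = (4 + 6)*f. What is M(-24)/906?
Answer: -14/151 ≈ -0.092715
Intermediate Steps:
M(f) = -4 + 10*f/3 (M(f) = -4 + ((4 + 6)*f)/3 = -4 + (10*f)/3 = -4 + 10*f/3)
M(-24)/906 = (-4 + (10/3)*(-24))/906 = (-4 - 80)*(1/906) = -84*1/906 = -14/151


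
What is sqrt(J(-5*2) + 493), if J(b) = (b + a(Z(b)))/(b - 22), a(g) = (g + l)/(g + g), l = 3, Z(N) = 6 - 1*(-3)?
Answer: sqrt(71034)/12 ≈ 22.210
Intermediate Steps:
Z(N) = 9 (Z(N) = 6 + 3 = 9)
a(g) = (3 + g)/(2*g) (a(g) = (g + 3)/(g + g) = (3 + g)/((2*g)) = (3 + g)*(1/(2*g)) = (3 + g)/(2*g))
J(b) = (2/3 + b)/(-22 + b) (J(b) = (b + (1/2)*(3 + 9)/9)/(b - 22) = (b + (1/2)*(1/9)*12)/(-22 + b) = (b + 2/3)/(-22 + b) = (2/3 + b)/(-22 + b))
sqrt(J(-5*2) + 493) = sqrt((2/3 - 5*2)/(-22 - 5*2) + 493) = sqrt((2/3 - 10)/(-22 - 10) + 493) = sqrt(-28/3/(-32) + 493) = sqrt(-1/32*(-28/3) + 493) = sqrt(7/24 + 493) = sqrt(11839/24) = sqrt(71034)/12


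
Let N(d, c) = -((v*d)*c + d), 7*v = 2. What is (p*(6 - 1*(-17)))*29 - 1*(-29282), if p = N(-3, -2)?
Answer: 210977/7 ≈ 30140.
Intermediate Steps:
v = 2/7 (v = (1/7)*2 = 2/7 ≈ 0.28571)
N(d, c) = -d - 2*c*d/7 (N(d, c) = -((2*d/7)*c + d) = -(2*c*d/7 + d) = -(d + 2*c*d/7) = -d - 2*c*d/7)
p = 9/7 (p = -1/7*(-3)*(7 + 2*(-2)) = -1/7*(-3)*(7 - 4) = -1/7*(-3)*3 = 9/7 ≈ 1.2857)
(p*(6 - 1*(-17)))*29 - 1*(-29282) = (9*(6 - 1*(-17))/7)*29 - 1*(-29282) = (9*(6 + 17)/7)*29 + 29282 = ((9/7)*23)*29 + 29282 = (207/7)*29 + 29282 = 6003/7 + 29282 = 210977/7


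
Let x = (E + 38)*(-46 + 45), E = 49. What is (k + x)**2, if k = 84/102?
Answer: 2146225/289 ≈ 7426.4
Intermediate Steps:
k = 14/17 (k = 84*(1/102) = 14/17 ≈ 0.82353)
x = -87 (x = (49 + 38)*(-46 + 45) = 87*(-1) = -87)
(k + x)**2 = (14/17 - 87)**2 = (-1465/17)**2 = 2146225/289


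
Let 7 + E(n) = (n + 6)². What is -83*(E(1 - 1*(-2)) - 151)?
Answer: 6391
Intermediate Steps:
E(n) = -7 + (6 + n)² (E(n) = -7 + (n + 6)² = -7 + (6 + n)²)
-83*(E(1 - 1*(-2)) - 151) = -83*((-7 + (6 + (1 - 1*(-2)))²) - 151) = -83*((-7 + (6 + (1 + 2))²) - 151) = -83*((-7 + (6 + 3)²) - 151) = -83*((-7 + 9²) - 151) = -83*((-7 + 81) - 151) = -83*(74 - 151) = -83*(-77) = 6391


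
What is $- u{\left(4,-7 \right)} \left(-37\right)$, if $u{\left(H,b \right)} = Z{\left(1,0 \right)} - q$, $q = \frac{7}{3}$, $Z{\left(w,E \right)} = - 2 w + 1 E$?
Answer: $- \frac{481}{3} \approx -160.33$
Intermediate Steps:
$Z{\left(w,E \right)} = E - 2 w$ ($Z{\left(w,E \right)} = - 2 w + E = E - 2 w$)
$q = \frac{7}{3}$ ($q = 7 \cdot \frac{1}{3} = \frac{7}{3} \approx 2.3333$)
$u{\left(H,b \right)} = - \frac{13}{3}$ ($u{\left(H,b \right)} = \left(0 - 2\right) - \frac{7}{3} = -2 - \frac{7}{3} = - \frac{13}{3}$)
$- u{\left(4,-7 \right)} \left(-37\right) = - \frac{\left(-13\right) \left(-37\right)}{3} = \left(-1\right) \frac{481}{3} = - \frac{481}{3}$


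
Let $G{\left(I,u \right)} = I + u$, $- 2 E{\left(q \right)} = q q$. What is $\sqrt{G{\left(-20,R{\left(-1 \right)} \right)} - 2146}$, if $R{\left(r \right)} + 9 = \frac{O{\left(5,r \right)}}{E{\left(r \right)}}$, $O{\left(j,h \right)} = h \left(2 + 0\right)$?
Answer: $i \sqrt{2171} \approx 46.594 i$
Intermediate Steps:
$O{\left(j,h \right)} = 2 h$ ($O{\left(j,h \right)} = h 2 = 2 h$)
$E{\left(q \right)} = - \frac{q^{2}}{2}$ ($E{\left(q \right)} = - \frac{q q}{2} = - \frac{q^{2}}{2}$)
$R{\left(r \right)} = -9 - \frac{4}{r}$ ($R{\left(r \right)} = -9 + \frac{2 r}{\left(- \frac{1}{2}\right) r^{2}} = -9 + 2 r \left(- \frac{2}{r^{2}}\right) = -9 - \frac{4}{r}$)
$\sqrt{G{\left(-20,R{\left(-1 \right)} \right)} - 2146} = \sqrt{\left(-20 - \left(9 + \frac{4}{-1}\right)\right) - 2146} = \sqrt{\left(-20 - 5\right) - 2146} = \sqrt{-25 - 2146} = \sqrt{-2171} = i \sqrt{2171}$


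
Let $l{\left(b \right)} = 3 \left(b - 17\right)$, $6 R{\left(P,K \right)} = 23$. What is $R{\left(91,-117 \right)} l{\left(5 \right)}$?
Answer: $-138$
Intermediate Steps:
$R{\left(P,K \right)} = \frac{23}{6}$ ($R{\left(P,K \right)} = \frac{1}{6} \cdot 23 = \frac{23}{6}$)
$l{\left(b \right)} = -51 + 3 b$ ($l{\left(b \right)} = 3 \left(-17 + b\right) = -51 + 3 b$)
$R{\left(91,-117 \right)} l{\left(5 \right)} = \frac{23 \left(-51 + 3 \cdot 5\right)}{6} = \frac{23 \left(-51 + 15\right)}{6} = \frac{23}{6} \left(-36\right) = -138$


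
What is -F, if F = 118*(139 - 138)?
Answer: -118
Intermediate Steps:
F = 118 (F = 118*1 = 118)
-F = -1*118 = -118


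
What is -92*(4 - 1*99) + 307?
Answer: 9047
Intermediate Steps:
-92*(4 - 1*99) + 307 = -92*(4 - 99) + 307 = -92*(-95) + 307 = 8740 + 307 = 9047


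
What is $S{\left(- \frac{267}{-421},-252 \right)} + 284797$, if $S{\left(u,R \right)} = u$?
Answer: $\frac{119899804}{421} \approx 2.848 \cdot 10^{5}$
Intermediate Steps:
$S{\left(- \frac{267}{-421},-252 \right)} + 284797 = - \frac{267}{-421} + 284797 = \left(-267\right) \left(- \frac{1}{421}\right) + 284797 = \frac{267}{421} + 284797 = \frac{119899804}{421}$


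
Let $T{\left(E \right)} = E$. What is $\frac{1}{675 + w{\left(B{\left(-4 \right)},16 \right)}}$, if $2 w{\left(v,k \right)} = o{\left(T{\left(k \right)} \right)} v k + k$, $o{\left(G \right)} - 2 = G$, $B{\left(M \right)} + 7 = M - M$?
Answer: $- \frac{1}{325} \approx -0.0030769$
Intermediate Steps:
$B{\left(M \right)} = -7$ ($B{\left(M \right)} = -7 + \left(M - M\right) = -7 + 0 = -7$)
$o{\left(G \right)} = 2 + G$
$w{\left(v,k \right)} = \frac{k}{2} + \frac{k v \left(2 + k\right)}{2}$ ($w{\left(v,k \right)} = \frac{\left(2 + k\right) v k + k}{2} = \frac{v \left(2 + k\right) k + k}{2} = \frac{k v \left(2 + k\right) + k}{2} = \frac{k + k v \left(2 + k\right)}{2} = \frac{k}{2} + \frac{k v \left(2 + k\right)}{2}$)
$\frac{1}{675 + w{\left(B{\left(-4 \right)},16 \right)}} = \frac{1}{675 + \frac{1}{2} \cdot 16 \left(1 - 7 \left(2 + 16\right)\right)} = \frac{1}{675 + \frac{1}{2} \cdot 16 \left(1 - 126\right)} = \frac{1}{675 + \frac{1}{2} \cdot 16 \left(-125\right)} = \frac{1}{675 - 1000} = \frac{1}{-325} = - \frac{1}{325}$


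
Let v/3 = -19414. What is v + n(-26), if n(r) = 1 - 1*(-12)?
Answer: -58229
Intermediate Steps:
v = -58242 (v = 3*(-19414) = -58242)
n(r) = 13 (n(r) = 1 + 12 = 13)
v + n(-26) = -58242 + 13 = -58229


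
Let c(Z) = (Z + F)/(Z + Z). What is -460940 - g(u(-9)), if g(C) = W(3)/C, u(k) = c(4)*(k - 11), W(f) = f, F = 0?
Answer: -4609397/10 ≈ -4.6094e+5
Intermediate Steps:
c(Z) = 1/2 (c(Z) = (Z + 0)/(Z + Z) = Z/((2*Z)) = Z*(1/(2*Z)) = 1/2)
u(k) = -11/2 + k/2 (u(k) = (k - 11)/2 = (-11 + k)/2 = -11/2 + k/2)
g(C) = 3/C
-460940 - g(u(-9)) = -460940 - 3/(-11/2 + (1/2)*(-9)) = -460940 - 3/(-11/2 - 9/2) = -460940 - 3/(-10) = -460940 - 3*(-1)/10 = -460940 - 1*(-3/10) = -460940 + 3/10 = -4609397/10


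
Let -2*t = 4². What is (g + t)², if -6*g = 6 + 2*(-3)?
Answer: 64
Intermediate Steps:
t = -8 (t = -½*4² = -½*16 = -8)
g = 0 (g = -(6 + 2*(-3))/6 = -(6 - 6)/6 = -⅙*0 = 0)
(g + t)² = (0 - 8)² = (-8)² = 64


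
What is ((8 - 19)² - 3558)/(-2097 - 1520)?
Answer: 3437/3617 ≈ 0.95024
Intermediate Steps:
((8 - 19)² - 3558)/(-2097 - 1520) = ((-11)² - 3558)/(-3617) = (121 - 3558)*(-1/3617) = -3437*(-1/3617) = 3437/3617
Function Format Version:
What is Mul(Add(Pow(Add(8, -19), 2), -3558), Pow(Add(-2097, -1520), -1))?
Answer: Rational(3437, 3617) ≈ 0.95024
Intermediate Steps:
Mul(Add(Pow(Add(8, -19), 2), -3558), Pow(Add(-2097, -1520), -1)) = Mul(Add(Pow(-11, 2), -3558), Pow(-3617, -1)) = Mul(Add(121, -3558), Rational(-1, 3617)) = Mul(-3437, Rational(-1, 3617)) = Rational(3437, 3617)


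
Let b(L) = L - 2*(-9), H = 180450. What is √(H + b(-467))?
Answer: √180001 ≈ 424.27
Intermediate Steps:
b(L) = 18 + L (b(L) = L + 18 = 18 + L)
√(H + b(-467)) = √(180450 + (18 - 467)) = √(180450 - 449) = √180001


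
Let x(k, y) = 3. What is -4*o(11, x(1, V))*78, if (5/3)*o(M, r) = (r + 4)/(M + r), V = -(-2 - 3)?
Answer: -468/5 ≈ -93.600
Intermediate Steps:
V = 5 (V = -1*(-5) = 5)
o(M, r) = 3*(4 + r)/(5*(M + r)) (o(M, r) = 3*((r + 4)/(M + r))/5 = 3*((4 + r)/(M + r))/5 = 3*(4 + r)/(5*(M + r)))
-4*o(11, x(1, V))*78 = -12*(4 + 3)/(5*(11 + 3))*78 = -12*7/(5*14)*78 = -4*3/10*78 = -6/5*78 = -468/5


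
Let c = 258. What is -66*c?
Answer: -17028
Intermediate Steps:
-66*c = -66*258 = -1*17028 = -17028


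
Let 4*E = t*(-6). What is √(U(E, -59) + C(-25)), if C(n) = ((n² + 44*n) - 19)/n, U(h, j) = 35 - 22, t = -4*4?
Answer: 3*√91/5 ≈ 5.7236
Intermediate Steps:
t = -16
E = 24 (E = (-16*(-6))/4 = (¼)*96 = 24)
U(h, j) = 13
C(n) = (-19 + n² + 44*n)/n
√(U(E, -59) + C(-25)) = √(13 + (44 - 25 - 19/(-25))) = √(13 + (44 - 25 - 19*(-1/25))) = √(13 + (44 - 25 + 19/25)) = √(13 + 494/25) = √(819/25) = 3*√91/5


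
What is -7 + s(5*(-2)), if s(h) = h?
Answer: -17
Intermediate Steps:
-7 + s(5*(-2)) = -7 + 5*(-2) = -7 - 10 = -17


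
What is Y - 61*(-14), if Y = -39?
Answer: 815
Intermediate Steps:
Y - 61*(-14) = -39 - 61*(-14) = -39 + 854 = 815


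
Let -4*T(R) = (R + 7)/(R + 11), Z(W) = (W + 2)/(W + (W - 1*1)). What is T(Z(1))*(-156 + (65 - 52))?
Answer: 715/28 ≈ 25.536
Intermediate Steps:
Z(W) = (2 + W)/(-1 + 2*W) (Z(W) = (2 + W)/(W + (W - 1)) = (2 + W)/(W + (-1 + W)) = (2 + W)/(-1 + 2*W))
T(R) = -(7 + R)/(4*(11 + R)) (T(R) = -(R + 7)/(4*(R + 11)) = -(7 + R)/(4*(11 + R)))
T(Z(1))*(-156 + (65 - 52)) = ((-7 - (2 + 1)/(-1 + 2*1))/(4*(11 + (2 + 1)/(-1 + 2*1))))*(-156 + (65 - 52)) = ((-7 - 3/(-1 + 2))/(4*(11 + 3/(-1 + 2))))*(-156 + 13) = ((-7 - 3/1)/(4*(11 + 3/1)))*(-143) = ((-7 - 3)/(4*(11 + 1*3)))*(-143) = ((-7 - 1*3)/(4*(11 + 3)))*(-143) = ((¼)*(-7 - 3)/14)*(-143) = ((¼)*(1/14)*(-10))*(-143) = -5/28*(-143) = 715/28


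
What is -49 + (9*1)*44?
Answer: 347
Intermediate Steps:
-49 + (9*1)*44 = -49 + 9*44 = -49 + 396 = 347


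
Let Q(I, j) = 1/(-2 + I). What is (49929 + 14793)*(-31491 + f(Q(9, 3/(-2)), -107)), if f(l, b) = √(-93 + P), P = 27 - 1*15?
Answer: -2038160502 + 582498*I ≈ -2.0382e+9 + 5.825e+5*I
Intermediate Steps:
P = 12 (P = 27 - 15 = 12)
f(l, b) = 9*I (f(l, b) = √(-93 + 12) = √(-81) = 9*I)
(49929 + 14793)*(-31491 + f(Q(9, 3/(-2)), -107)) = (49929 + 14793)*(-31491 + 9*I) = 64722*(-31491 + 9*I) = -2038160502 + 582498*I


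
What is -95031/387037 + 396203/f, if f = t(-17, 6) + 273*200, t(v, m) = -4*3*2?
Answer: 148158808655/21122931312 ≈ 7.0141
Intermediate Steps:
t(v, m) = -24 (t(v, m) = -12*2 = -24)
f = 54576 (f = -24 + 273*200 = -24 + 54600 = 54576)
-95031/387037 + 396203/f = -95031/387037 + 396203/54576 = 148158808655/21122931312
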